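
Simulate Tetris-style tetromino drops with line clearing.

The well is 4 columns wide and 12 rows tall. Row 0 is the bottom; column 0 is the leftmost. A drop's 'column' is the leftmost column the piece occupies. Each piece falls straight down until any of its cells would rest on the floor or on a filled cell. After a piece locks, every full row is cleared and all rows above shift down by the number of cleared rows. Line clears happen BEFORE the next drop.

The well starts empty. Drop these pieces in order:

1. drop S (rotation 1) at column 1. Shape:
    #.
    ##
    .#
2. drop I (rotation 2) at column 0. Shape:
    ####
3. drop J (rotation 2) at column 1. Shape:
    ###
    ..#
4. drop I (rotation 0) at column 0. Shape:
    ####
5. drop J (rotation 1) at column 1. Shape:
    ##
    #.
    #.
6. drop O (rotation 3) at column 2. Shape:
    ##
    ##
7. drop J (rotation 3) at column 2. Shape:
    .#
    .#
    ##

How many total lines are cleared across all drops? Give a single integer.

Answer: 2

Derivation:
Drop 1: S rot1 at col 1 lands with bottom-row=0; cleared 0 line(s) (total 0); column heights now [0 3 2 0], max=3
Drop 2: I rot2 at col 0 lands with bottom-row=3; cleared 1 line(s) (total 1); column heights now [0 3 2 0], max=3
Drop 3: J rot2 at col 1 lands with bottom-row=2; cleared 0 line(s) (total 1); column heights now [0 4 4 4], max=4
Drop 4: I rot0 at col 0 lands with bottom-row=4; cleared 1 line(s) (total 2); column heights now [0 4 4 4], max=4
Drop 5: J rot1 at col 1 lands with bottom-row=4; cleared 0 line(s) (total 2); column heights now [0 7 7 4], max=7
Drop 6: O rot3 at col 2 lands with bottom-row=7; cleared 0 line(s) (total 2); column heights now [0 7 9 9], max=9
Drop 7: J rot3 at col 2 lands with bottom-row=9; cleared 0 line(s) (total 2); column heights now [0 7 10 12], max=12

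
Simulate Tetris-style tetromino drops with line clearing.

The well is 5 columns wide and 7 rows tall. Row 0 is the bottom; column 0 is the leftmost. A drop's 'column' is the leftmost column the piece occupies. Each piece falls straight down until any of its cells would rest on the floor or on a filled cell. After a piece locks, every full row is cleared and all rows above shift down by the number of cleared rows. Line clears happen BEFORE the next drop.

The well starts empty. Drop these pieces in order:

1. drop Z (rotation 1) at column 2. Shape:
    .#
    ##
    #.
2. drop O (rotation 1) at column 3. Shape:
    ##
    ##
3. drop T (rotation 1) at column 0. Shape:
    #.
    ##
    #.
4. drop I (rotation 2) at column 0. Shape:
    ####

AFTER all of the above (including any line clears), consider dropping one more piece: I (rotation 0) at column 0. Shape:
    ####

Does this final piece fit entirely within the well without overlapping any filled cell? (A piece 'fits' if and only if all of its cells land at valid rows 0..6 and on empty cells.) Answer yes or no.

Drop 1: Z rot1 at col 2 lands with bottom-row=0; cleared 0 line(s) (total 0); column heights now [0 0 2 3 0], max=3
Drop 2: O rot1 at col 3 lands with bottom-row=3; cleared 0 line(s) (total 0); column heights now [0 0 2 5 5], max=5
Drop 3: T rot1 at col 0 lands with bottom-row=0; cleared 0 line(s) (total 0); column heights now [3 2 2 5 5], max=5
Drop 4: I rot2 at col 0 lands with bottom-row=5; cleared 0 line(s) (total 0); column heights now [6 6 6 6 5], max=6
Test piece I rot0 at col 0 (width 4): heights before test = [6 6 6 6 5]; fits = True

Answer: yes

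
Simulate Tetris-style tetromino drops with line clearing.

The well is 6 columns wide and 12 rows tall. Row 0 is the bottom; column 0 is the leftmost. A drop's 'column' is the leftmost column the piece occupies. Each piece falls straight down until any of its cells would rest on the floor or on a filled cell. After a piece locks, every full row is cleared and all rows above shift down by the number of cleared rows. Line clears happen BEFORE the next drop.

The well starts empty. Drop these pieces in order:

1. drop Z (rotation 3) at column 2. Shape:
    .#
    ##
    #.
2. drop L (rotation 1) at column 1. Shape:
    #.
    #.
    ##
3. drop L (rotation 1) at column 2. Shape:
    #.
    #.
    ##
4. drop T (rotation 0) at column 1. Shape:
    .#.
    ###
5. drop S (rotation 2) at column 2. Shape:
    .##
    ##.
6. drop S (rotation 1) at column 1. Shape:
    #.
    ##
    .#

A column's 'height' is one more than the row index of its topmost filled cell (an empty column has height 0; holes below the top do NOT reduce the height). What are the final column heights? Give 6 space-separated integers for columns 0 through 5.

Answer: 0 12 11 10 10 0

Derivation:
Drop 1: Z rot3 at col 2 lands with bottom-row=0; cleared 0 line(s) (total 0); column heights now [0 0 2 3 0 0], max=3
Drop 2: L rot1 at col 1 lands with bottom-row=2; cleared 0 line(s) (total 0); column heights now [0 5 3 3 0 0], max=5
Drop 3: L rot1 at col 2 lands with bottom-row=3; cleared 0 line(s) (total 0); column heights now [0 5 6 4 0 0], max=6
Drop 4: T rot0 at col 1 lands with bottom-row=6; cleared 0 line(s) (total 0); column heights now [0 7 8 7 0 0], max=8
Drop 5: S rot2 at col 2 lands with bottom-row=8; cleared 0 line(s) (total 0); column heights now [0 7 9 10 10 0], max=10
Drop 6: S rot1 at col 1 lands with bottom-row=9; cleared 0 line(s) (total 0); column heights now [0 12 11 10 10 0], max=12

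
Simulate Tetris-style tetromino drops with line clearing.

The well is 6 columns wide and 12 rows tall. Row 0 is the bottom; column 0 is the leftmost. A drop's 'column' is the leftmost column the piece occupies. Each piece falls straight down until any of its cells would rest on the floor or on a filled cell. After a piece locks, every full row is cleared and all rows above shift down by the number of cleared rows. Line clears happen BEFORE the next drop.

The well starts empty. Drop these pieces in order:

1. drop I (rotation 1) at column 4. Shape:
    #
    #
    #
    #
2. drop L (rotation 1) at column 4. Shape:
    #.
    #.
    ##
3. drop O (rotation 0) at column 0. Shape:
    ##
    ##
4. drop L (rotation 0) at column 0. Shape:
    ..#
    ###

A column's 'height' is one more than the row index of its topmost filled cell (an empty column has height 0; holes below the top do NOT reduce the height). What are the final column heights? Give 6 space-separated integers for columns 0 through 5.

Drop 1: I rot1 at col 4 lands with bottom-row=0; cleared 0 line(s) (total 0); column heights now [0 0 0 0 4 0], max=4
Drop 2: L rot1 at col 4 lands with bottom-row=4; cleared 0 line(s) (total 0); column heights now [0 0 0 0 7 5], max=7
Drop 3: O rot0 at col 0 lands with bottom-row=0; cleared 0 line(s) (total 0); column heights now [2 2 0 0 7 5], max=7
Drop 4: L rot0 at col 0 lands with bottom-row=2; cleared 0 line(s) (total 0); column heights now [3 3 4 0 7 5], max=7

Answer: 3 3 4 0 7 5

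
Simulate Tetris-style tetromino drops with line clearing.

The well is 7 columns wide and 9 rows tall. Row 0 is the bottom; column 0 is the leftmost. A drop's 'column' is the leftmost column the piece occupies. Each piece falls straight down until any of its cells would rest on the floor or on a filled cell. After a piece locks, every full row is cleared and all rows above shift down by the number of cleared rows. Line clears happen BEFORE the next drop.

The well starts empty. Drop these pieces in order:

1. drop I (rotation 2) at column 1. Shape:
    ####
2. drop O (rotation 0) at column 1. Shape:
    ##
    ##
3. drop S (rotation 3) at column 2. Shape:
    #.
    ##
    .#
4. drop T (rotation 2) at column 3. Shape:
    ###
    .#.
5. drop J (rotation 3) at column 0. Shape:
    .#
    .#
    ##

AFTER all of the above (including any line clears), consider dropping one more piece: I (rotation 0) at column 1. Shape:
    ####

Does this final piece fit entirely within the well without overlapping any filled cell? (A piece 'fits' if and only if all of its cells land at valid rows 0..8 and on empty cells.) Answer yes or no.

Drop 1: I rot2 at col 1 lands with bottom-row=0; cleared 0 line(s) (total 0); column heights now [0 1 1 1 1 0 0], max=1
Drop 2: O rot0 at col 1 lands with bottom-row=1; cleared 0 line(s) (total 0); column heights now [0 3 3 1 1 0 0], max=3
Drop 3: S rot3 at col 2 lands with bottom-row=2; cleared 0 line(s) (total 0); column heights now [0 3 5 4 1 0 0], max=5
Drop 4: T rot2 at col 3 lands with bottom-row=3; cleared 0 line(s) (total 0); column heights now [0 3 5 5 5 5 0], max=5
Drop 5: J rot3 at col 0 lands with bottom-row=3; cleared 0 line(s) (total 0); column heights now [4 6 5 5 5 5 0], max=6
Test piece I rot0 at col 1 (width 4): heights before test = [4 6 5 5 5 5 0]; fits = True

Answer: yes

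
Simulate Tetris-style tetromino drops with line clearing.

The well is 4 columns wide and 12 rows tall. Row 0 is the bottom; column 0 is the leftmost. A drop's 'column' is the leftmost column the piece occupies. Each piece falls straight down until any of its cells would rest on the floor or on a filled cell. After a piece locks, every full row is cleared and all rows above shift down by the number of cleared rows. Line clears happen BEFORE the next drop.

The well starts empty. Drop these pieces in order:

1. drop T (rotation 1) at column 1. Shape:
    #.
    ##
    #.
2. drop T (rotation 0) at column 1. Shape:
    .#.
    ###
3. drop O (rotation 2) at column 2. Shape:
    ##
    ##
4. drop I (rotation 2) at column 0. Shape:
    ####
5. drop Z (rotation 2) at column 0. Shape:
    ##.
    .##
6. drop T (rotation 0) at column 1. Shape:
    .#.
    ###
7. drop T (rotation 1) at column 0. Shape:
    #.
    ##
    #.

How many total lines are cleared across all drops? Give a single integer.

Drop 1: T rot1 at col 1 lands with bottom-row=0; cleared 0 line(s) (total 0); column heights now [0 3 2 0], max=3
Drop 2: T rot0 at col 1 lands with bottom-row=3; cleared 0 line(s) (total 0); column heights now [0 4 5 4], max=5
Drop 3: O rot2 at col 2 lands with bottom-row=5; cleared 0 line(s) (total 0); column heights now [0 4 7 7], max=7
Drop 4: I rot2 at col 0 lands with bottom-row=7; cleared 1 line(s) (total 1); column heights now [0 4 7 7], max=7
Drop 5: Z rot2 at col 0 lands with bottom-row=7; cleared 0 line(s) (total 1); column heights now [9 9 8 7], max=9
Drop 6: T rot0 at col 1 lands with bottom-row=9; cleared 0 line(s) (total 1); column heights now [9 10 11 10], max=11
Drop 7: T rot1 at col 0 lands with bottom-row=9; cleared 1 line(s) (total 2); column heights now [11 10 10 7], max=11

Answer: 2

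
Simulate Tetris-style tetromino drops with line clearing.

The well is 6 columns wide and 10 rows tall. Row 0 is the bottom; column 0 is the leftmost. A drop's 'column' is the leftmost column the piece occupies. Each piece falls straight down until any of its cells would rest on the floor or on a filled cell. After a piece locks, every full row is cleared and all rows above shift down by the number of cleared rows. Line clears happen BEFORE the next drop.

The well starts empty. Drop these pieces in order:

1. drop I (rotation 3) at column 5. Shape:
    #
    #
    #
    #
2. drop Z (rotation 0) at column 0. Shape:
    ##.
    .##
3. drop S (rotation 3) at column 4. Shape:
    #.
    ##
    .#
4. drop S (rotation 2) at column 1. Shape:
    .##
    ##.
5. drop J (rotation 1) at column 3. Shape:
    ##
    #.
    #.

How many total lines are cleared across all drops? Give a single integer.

Drop 1: I rot3 at col 5 lands with bottom-row=0; cleared 0 line(s) (total 0); column heights now [0 0 0 0 0 4], max=4
Drop 2: Z rot0 at col 0 lands with bottom-row=0; cleared 0 line(s) (total 0); column heights now [2 2 1 0 0 4], max=4
Drop 3: S rot3 at col 4 lands with bottom-row=4; cleared 0 line(s) (total 0); column heights now [2 2 1 0 7 6], max=7
Drop 4: S rot2 at col 1 lands with bottom-row=2; cleared 0 line(s) (total 0); column heights now [2 3 4 4 7 6], max=7
Drop 5: J rot1 at col 3 lands with bottom-row=5; cleared 0 line(s) (total 0); column heights now [2 3 4 8 8 6], max=8

Answer: 0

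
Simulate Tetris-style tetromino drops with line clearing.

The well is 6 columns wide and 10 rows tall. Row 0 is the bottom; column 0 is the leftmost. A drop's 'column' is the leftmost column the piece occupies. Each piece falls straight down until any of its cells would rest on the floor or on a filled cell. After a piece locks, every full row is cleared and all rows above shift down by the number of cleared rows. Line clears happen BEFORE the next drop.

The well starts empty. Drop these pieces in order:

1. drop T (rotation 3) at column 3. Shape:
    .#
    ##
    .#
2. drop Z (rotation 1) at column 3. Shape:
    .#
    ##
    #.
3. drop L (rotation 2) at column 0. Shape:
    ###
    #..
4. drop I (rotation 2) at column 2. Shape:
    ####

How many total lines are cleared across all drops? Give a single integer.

Answer: 0

Derivation:
Drop 1: T rot3 at col 3 lands with bottom-row=0; cleared 0 line(s) (total 0); column heights now [0 0 0 2 3 0], max=3
Drop 2: Z rot1 at col 3 lands with bottom-row=2; cleared 0 line(s) (total 0); column heights now [0 0 0 4 5 0], max=5
Drop 3: L rot2 at col 0 lands with bottom-row=0; cleared 0 line(s) (total 0); column heights now [2 2 2 4 5 0], max=5
Drop 4: I rot2 at col 2 lands with bottom-row=5; cleared 0 line(s) (total 0); column heights now [2 2 6 6 6 6], max=6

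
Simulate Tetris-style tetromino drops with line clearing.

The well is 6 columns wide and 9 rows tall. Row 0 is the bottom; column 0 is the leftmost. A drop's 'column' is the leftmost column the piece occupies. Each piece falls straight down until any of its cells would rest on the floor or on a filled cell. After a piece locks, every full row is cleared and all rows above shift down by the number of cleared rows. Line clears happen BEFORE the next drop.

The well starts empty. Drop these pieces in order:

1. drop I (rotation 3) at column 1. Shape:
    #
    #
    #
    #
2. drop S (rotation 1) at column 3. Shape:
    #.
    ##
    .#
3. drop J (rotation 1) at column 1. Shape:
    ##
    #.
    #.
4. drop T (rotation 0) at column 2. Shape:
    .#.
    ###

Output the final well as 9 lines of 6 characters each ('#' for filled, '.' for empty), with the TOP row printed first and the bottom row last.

Answer: ...#..
..###.
.##...
.#....
.#....
.#....
.#.#..
.#.##.
.#..#.

Derivation:
Drop 1: I rot3 at col 1 lands with bottom-row=0; cleared 0 line(s) (total 0); column heights now [0 4 0 0 0 0], max=4
Drop 2: S rot1 at col 3 lands with bottom-row=0; cleared 0 line(s) (total 0); column heights now [0 4 0 3 2 0], max=4
Drop 3: J rot1 at col 1 lands with bottom-row=4; cleared 0 line(s) (total 0); column heights now [0 7 7 3 2 0], max=7
Drop 4: T rot0 at col 2 lands with bottom-row=7; cleared 0 line(s) (total 0); column heights now [0 7 8 9 8 0], max=9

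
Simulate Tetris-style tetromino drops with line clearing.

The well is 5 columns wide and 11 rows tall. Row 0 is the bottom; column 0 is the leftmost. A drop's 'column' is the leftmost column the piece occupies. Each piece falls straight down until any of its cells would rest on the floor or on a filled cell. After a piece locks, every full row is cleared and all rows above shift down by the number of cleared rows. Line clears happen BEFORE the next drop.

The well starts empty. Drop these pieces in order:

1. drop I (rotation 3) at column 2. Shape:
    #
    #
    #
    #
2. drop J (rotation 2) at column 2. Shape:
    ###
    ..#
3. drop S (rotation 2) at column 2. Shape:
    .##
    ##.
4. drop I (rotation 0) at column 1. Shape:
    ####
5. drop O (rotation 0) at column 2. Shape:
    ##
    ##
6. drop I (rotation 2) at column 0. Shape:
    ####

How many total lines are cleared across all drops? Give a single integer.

Answer: 0

Derivation:
Drop 1: I rot3 at col 2 lands with bottom-row=0; cleared 0 line(s) (total 0); column heights now [0 0 4 0 0], max=4
Drop 2: J rot2 at col 2 lands with bottom-row=3; cleared 0 line(s) (total 0); column heights now [0 0 5 5 5], max=5
Drop 3: S rot2 at col 2 lands with bottom-row=5; cleared 0 line(s) (total 0); column heights now [0 0 6 7 7], max=7
Drop 4: I rot0 at col 1 lands with bottom-row=7; cleared 0 line(s) (total 0); column heights now [0 8 8 8 8], max=8
Drop 5: O rot0 at col 2 lands with bottom-row=8; cleared 0 line(s) (total 0); column heights now [0 8 10 10 8], max=10
Drop 6: I rot2 at col 0 lands with bottom-row=10; cleared 0 line(s) (total 0); column heights now [11 11 11 11 8], max=11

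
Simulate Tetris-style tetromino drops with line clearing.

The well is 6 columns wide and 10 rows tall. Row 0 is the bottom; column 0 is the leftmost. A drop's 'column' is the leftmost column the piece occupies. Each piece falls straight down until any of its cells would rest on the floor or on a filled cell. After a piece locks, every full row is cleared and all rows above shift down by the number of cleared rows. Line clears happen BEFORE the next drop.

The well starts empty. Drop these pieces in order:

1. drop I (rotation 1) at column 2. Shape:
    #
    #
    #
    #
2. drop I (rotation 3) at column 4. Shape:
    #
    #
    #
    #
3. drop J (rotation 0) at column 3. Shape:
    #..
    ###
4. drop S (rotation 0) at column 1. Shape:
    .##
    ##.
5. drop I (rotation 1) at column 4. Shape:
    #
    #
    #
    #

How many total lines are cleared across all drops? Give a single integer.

Drop 1: I rot1 at col 2 lands with bottom-row=0; cleared 0 line(s) (total 0); column heights now [0 0 4 0 0 0], max=4
Drop 2: I rot3 at col 4 lands with bottom-row=0; cleared 0 line(s) (total 0); column heights now [0 0 4 0 4 0], max=4
Drop 3: J rot0 at col 3 lands with bottom-row=4; cleared 0 line(s) (total 0); column heights now [0 0 4 6 5 5], max=6
Drop 4: S rot0 at col 1 lands with bottom-row=5; cleared 0 line(s) (total 0); column heights now [0 6 7 7 5 5], max=7
Drop 5: I rot1 at col 4 lands with bottom-row=5; cleared 0 line(s) (total 0); column heights now [0 6 7 7 9 5], max=9

Answer: 0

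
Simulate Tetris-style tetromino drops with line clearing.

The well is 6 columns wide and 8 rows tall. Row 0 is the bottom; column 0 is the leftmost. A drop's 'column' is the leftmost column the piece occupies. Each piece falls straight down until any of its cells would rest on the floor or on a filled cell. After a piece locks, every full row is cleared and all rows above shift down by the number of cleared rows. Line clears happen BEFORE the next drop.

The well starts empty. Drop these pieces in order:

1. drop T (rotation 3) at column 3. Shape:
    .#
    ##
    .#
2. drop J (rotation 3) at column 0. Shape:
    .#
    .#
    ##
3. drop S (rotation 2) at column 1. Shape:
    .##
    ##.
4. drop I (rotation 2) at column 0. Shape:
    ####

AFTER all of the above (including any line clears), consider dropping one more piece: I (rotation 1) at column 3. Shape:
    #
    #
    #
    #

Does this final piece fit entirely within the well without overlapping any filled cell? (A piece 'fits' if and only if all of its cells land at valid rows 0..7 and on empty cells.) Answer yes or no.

Drop 1: T rot3 at col 3 lands with bottom-row=0; cleared 0 line(s) (total 0); column heights now [0 0 0 2 3 0], max=3
Drop 2: J rot3 at col 0 lands with bottom-row=0; cleared 0 line(s) (total 0); column heights now [1 3 0 2 3 0], max=3
Drop 3: S rot2 at col 1 lands with bottom-row=3; cleared 0 line(s) (total 0); column heights now [1 4 5 5 3 0], max=5
Drop 4: I rot2 at col 0 lands with bottom-row=5; cleared 0 line(s) (total 0); column heights now [6 6 6 6 3 0], max=6
Test piece I rot1 at col 3 (width 1): heights before test = [6 6 6 6 3 0]; fits = False

Answer: no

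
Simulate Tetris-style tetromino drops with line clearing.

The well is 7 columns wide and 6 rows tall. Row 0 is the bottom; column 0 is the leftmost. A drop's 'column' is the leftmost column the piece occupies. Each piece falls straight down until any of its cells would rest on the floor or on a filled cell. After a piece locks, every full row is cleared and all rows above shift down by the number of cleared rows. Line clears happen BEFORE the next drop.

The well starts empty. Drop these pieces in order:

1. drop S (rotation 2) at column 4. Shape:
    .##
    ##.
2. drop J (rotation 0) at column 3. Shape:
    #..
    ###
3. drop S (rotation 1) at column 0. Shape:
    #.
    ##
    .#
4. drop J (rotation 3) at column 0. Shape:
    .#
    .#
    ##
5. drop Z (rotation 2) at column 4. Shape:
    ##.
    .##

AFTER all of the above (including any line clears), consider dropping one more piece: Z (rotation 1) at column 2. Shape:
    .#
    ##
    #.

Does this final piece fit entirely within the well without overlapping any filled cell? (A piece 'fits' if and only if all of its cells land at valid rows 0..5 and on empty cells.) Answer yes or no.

Drop 1: S rot2 at col 4 lands with bottom-row=0; cleared 0 line(s) (total 0); column heights now [0 0 0 0 1 2 2], max=2
Drop 2: J rot0 at col 3 lands with bottom-row=2; cleared 0 line(s) (total 0); column heights now [0 0 0 4 3 3 2], max=4
Drop 3: S rot1 at col 0 lands with bottom-row=0; cleared 0 line(s) (total 0); column heights now [3 2 0 4 3 3 2], max=4
Drop 4: J rot3 at col 0 lands with bottom-row=3; cleared 0 line(s) (total 0); column heights now [4 6 0 4 3 3 2], max=6
Drop 5: Z rot2 at col 4 lands with bottom-row=3; cleared 0 line(s) (total 0); column heights now [4 6 0 4 5 5 4], max=6
Test piece Z rot1 at col 2 (width 2): heights before test = [4 6 0 4 5 5 4]; fits = True

Answer: yes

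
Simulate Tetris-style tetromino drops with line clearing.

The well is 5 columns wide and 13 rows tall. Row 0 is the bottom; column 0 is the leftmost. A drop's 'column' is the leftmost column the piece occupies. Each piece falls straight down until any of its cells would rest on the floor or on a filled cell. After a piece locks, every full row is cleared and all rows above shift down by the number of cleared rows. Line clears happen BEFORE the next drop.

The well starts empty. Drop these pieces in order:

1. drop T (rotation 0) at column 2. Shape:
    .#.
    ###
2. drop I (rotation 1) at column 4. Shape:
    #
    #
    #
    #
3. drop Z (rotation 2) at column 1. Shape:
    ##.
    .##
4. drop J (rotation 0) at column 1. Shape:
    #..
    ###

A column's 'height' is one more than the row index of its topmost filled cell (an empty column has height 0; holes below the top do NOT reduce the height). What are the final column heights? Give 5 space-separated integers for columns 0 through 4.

Answer: 0 6 5 5 5

Derivation:
Drop 1: T rot0 at col 2 lands with bottom-row=0; cleared 0 line(s) (total 0); column heights now [0 0 1 2 1], max=2
Drop 2: I rot1 at col 4 lands with bottom-row=1; cleared 0 line(s) (total 0); column heights now [0 0 1 2 5], max=5
Drop 3: Z rot2 at col 1 lands with bottom-row=2; cleared 0 line(s) (total 0); column heights now [0 4 4 3 5], max=5
Drop 4: J rot0 at col 1 lands with bottom-row=4; cleared 0 line(s) (total 0); column heights now [0 6 5 5 5], max=6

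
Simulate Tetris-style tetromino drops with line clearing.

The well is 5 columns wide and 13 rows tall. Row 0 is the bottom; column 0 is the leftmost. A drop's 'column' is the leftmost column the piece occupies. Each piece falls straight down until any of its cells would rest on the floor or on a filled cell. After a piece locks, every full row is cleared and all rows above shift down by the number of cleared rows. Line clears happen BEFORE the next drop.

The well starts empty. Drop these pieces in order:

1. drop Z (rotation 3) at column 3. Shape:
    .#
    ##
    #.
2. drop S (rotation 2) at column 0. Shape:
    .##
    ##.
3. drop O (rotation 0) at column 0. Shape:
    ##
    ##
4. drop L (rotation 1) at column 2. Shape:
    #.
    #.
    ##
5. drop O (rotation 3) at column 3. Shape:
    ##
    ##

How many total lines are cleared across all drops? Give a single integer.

Drop 1: Z rot3 at col 3 lands with bottom-row=0; cleared 0 line(s) (total 0); column heights now [0 0 0 2 3], max=3
Drop 2: S rot2 at col 0 lands with bottom-row=0; cleared 0 line(s) (total 0); column heights now [1 2 2 2 3], max=3
Drop 3: O rot0 at col 0 lands with bottom-row=2; cleared 0 line(s) (total 0); column heights now [4 4 2 2 3], max=4
Drop 4: L rot1 at col 2 lands with bottom-row=2; cleared 1 line(s) (total 1); column heights now [3 3 4 2 2], max=4
Drop 5: O rot3 at col 3 lands with bottom-row=2; cleared 1 line(s) (total 2); column heights now [1 2 3 3 3], max=3

Answer: 2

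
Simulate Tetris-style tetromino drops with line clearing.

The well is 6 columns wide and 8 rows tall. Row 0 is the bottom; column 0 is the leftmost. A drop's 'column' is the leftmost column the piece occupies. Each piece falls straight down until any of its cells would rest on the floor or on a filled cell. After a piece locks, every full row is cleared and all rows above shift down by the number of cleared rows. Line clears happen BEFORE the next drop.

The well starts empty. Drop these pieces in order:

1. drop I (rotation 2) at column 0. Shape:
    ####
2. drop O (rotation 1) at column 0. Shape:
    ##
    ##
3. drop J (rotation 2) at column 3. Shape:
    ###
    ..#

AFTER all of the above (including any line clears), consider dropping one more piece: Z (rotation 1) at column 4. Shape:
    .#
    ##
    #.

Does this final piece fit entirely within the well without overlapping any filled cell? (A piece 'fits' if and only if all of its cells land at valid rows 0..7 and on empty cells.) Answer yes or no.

Answer: yes

Derivation:
Drop 1: I rot2 at col 0 lands with bottom-row=0; cleared 0 line(s) (total 0); column heights now [1 1 1 1 0 0], max=1
Drop 2: O rot1 at col 0 lands with bottom-row=1; cleared 0 line(s) (total 0); column heights now [3 3 1 1 0 0], max=3
Drop 3: J rot2 at col 3 lands with bottom-row=0; cleared 0 line(s) (total 0); column heights now [3 3 1 2 2 2], max=3
Test piece Z rot1 at col 4 (width 2): heights before test = [3 3 1 2 2 2]; fits = True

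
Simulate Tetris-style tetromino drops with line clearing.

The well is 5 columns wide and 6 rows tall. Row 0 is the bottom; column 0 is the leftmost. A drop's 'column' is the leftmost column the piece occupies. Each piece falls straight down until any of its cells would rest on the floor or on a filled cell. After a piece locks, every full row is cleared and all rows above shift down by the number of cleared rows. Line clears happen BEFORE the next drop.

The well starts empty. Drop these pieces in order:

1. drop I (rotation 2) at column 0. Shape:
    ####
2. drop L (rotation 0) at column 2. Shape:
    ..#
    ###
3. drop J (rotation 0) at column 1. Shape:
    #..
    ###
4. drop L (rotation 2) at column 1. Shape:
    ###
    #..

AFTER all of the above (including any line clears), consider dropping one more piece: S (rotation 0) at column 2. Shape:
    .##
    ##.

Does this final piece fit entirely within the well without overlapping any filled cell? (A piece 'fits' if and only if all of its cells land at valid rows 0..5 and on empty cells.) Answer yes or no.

Drop 1: I rot2 at col 0 lands with bottom-row=0; cleared 0 line(s) (total 0); column heights now [1 1 1 1 0], max=1
Drop 2: L rot0 at col 2 lands with bottom-row=1; cleared 0 line(s) (total 0); column heights now [1 1 2 2 3], max=3
Drop 3: J rot0 at col 1 lands with bottom-row=2; cleared 0 line(s) (total 0); column heights now [1 4 3 3 3], max=4
Drop 4: L rot2 at col 1 lands with bottom-row=4; cleared 0 line(s) (total 0); column heights now [1 6 6 6 3], max=6
Test piece S rot0 at col 2 (width 3): heights before test = [1 6 6 6 3]; fits = False

Answer: no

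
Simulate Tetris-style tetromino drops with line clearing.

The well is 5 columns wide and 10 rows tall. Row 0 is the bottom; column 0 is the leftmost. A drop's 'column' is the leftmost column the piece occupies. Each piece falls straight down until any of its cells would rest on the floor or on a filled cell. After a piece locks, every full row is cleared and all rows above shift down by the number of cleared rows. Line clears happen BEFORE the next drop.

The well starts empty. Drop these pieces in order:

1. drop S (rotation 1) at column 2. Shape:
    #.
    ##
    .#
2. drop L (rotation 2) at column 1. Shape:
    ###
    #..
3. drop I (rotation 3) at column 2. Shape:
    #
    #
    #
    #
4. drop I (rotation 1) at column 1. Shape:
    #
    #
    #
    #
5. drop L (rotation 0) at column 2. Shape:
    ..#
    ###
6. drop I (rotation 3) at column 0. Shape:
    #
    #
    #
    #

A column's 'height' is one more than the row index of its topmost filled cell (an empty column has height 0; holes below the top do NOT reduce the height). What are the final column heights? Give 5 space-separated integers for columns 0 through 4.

Answer: 4 8 9 9 10

Derivation:
Drop 1: S rot1 at col 2 lands with bottom-row=0; cleared 0 line(s) (total 0); column heights now [0 0 3 2 0], max=3
Drop 2: L rot2 at col 1 lands with bottom-row=2; cleared 0 line(s) (total 0); column heights now [0 4 4 4 0], max=4
Drop 3: I rot3 at col 2 lands with bottom-row=4; cleared 0 line(s) (total 0); column heights now [0 4 8 4 0], max=8
Drop 4: I rot1 at col 1 lands with bottom-row=4; cleared 0 line(s) (total 0); column heights now [0 8 8 4 0], max=8
Drop 5: L rot0 at col 2 lands with bottom-row=8; cleared 0 line(s) (total 0); column heights now [0 8 9 9 10], max=10
Drop 6: I rot3 at col 0 lands with bottom-row=0; cleared 0 line(s) (total 0); column heights now [4 8 9 9 10], max=10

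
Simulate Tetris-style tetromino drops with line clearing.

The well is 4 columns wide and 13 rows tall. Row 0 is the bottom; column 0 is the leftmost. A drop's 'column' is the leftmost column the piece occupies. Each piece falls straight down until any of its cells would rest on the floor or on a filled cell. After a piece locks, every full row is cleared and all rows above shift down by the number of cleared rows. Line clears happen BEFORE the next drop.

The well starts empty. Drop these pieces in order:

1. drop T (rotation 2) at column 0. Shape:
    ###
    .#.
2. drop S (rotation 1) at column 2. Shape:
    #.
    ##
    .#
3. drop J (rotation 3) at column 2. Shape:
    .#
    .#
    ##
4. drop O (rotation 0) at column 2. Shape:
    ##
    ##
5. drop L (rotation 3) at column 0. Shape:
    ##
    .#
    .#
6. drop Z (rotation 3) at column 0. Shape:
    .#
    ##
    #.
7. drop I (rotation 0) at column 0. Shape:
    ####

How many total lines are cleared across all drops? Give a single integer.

Drop 1: T rot2 at col 0 lands with bottom-row=0; cleared 0 line(s) (total 0); column heights now [2 2 2 0], max=2
Drop 2: S rot1 at col 2 lands with bottom-row=1; cleared 1 line(s) (total 1); column heights now [0 1 3 2], max=3
Drop 3: J rot3 at col 2 lands with bottom-row=3; cleared 0 line(s) (total 1); column heights now [0 1 4 6], max=6
Drop 4: O rot0 at col 2 lands with bottom-row=6; cleared 0 line(s) (total 1); column heights now [0 1 8 8], max=8
Drop 5: L rot3 at col 0 lands with bottom-row=1; cleared 1 line(s) (total 2); column heights now [0 3 7 7], max=7
Drop 6: Z rot3 at col 0 lands with bottom-row=2; cleared 0 line(s) (total 2); column heights now [4 5 7 7], max=7
Drop 7: I rot0 at col 0 lands with bottom-row=7; cleared 1 line(s) (total 3); column heights now [4 5 7 7], max=7

Answer: 3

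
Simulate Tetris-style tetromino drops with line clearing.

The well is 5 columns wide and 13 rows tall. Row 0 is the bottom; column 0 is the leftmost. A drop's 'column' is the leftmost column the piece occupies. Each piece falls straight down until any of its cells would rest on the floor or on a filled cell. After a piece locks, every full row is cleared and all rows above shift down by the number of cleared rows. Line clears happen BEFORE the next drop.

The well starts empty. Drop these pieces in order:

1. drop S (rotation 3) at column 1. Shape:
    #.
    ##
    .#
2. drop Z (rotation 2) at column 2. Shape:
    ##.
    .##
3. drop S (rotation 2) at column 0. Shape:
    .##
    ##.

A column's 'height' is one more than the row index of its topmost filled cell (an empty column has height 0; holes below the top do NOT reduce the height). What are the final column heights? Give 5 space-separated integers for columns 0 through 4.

Drop 1: S rot3 at col 1 lands with bottom-row=0; cleared 0 line(s) (total 0); column heights now [0 3 2 0 0], max=3
Drop 2: Z rot2 at col 2 lands with bottom-row=1; cleared 0 line(s) (total 0); column heights now [0 3 3 3 2], max=3
Drop 3: S rot2 at col 0 lands with bottom-row=3; cleared 0 line(s) (total 0); column heights now [4 5 5 3 2], max=5

Answer: 4 5 5 3 2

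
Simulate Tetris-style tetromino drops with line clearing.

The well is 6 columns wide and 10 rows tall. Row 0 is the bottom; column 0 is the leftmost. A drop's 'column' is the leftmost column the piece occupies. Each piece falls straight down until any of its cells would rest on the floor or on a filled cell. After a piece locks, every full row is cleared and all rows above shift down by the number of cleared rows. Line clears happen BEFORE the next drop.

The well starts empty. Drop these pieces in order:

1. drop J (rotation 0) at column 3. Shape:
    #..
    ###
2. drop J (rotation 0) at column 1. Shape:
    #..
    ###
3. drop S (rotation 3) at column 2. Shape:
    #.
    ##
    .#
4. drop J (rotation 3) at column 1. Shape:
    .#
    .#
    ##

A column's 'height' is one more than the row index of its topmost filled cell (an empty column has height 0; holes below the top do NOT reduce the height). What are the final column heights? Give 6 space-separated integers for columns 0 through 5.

Drop 1: J rot0 at col 3 lands with bottom-row=0; cleared 0 line(s) (total 0); column heights now [0 0 0 2 1 1], max=2
Drop 2: J rot0 at col 1 lands with bottom-row=2; cleared 0 line(s) (total 0); column heights now [0 4 3 3 1 1], max=4
Drop 3: S rot3 at col 2 lands with bottom-row=3; cleared 0 line(s) (total 0); column heights now [0 4 6 5 1 1], max=6
Drop 4: J rot3 at col 1 lands with bottom-row=6; cleared 0 line(s) (total 0); column heights now [0 7 9 5 1 1], max=9

Answer: 0 7 9 5 1 1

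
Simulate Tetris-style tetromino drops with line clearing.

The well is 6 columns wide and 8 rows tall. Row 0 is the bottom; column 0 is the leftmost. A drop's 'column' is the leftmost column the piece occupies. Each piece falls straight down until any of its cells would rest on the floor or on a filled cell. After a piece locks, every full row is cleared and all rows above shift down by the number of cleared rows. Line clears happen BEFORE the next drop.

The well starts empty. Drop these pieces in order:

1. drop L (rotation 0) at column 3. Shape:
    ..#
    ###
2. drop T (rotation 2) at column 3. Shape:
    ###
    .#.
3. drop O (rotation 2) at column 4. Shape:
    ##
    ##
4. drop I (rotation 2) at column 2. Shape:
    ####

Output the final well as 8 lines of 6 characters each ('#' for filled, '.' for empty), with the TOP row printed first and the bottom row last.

Answer: ......
......
..####
....##
....##
...###
....##
...###

Derivation:
Drop 1: L rot0 at col 3 lands with bottom-row=0; cleared 0 line(s) (total 0); column heights now [0 0 0 1 1 2], max=2
Drop 2: T rot2 at col 3 lands with bottom-row=1; cleared 0 line(s) (total 0); column heights now [0 0 0 3 3 3], max=3
Drop 3: O rot2 at col 4 lands with bottom-row=3; cleared 0 line(s) (total 0); column heights now [0 0 0 3 5 5], max=5
Drop 4: I rot2 at col 2 lands with bottom-row=5; cleared 0 line(s) (total 0); column heights now [0 0 6 6 6 6], max=6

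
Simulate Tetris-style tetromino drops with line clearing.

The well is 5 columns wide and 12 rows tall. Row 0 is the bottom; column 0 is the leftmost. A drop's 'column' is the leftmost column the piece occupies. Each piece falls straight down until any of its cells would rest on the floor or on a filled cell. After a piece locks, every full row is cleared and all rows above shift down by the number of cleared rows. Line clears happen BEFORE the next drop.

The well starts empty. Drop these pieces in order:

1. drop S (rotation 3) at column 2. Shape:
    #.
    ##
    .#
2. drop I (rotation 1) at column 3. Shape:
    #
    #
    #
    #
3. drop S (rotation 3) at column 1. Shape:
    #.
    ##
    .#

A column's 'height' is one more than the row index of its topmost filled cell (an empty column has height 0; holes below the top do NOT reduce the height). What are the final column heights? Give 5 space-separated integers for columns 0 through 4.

Drop 1: S rot3 at col 2 lands with bottom-row=0; cleared 0 line(s) (total 0); column heights now [0 0 3 2 0], max=3
Drop 2: I rot1 at col 3 lands with bottom-row=2; cleared 0 line(s) (total 0); column heights now [0 0 3 6 0], max=6
Drop 3: S rot3 at col 1 lands with bottom-row=3; cleared 0 line(s) (total 0); column heights now [0 6 5 6 0], max=6

Answer: 0 6 5 6 0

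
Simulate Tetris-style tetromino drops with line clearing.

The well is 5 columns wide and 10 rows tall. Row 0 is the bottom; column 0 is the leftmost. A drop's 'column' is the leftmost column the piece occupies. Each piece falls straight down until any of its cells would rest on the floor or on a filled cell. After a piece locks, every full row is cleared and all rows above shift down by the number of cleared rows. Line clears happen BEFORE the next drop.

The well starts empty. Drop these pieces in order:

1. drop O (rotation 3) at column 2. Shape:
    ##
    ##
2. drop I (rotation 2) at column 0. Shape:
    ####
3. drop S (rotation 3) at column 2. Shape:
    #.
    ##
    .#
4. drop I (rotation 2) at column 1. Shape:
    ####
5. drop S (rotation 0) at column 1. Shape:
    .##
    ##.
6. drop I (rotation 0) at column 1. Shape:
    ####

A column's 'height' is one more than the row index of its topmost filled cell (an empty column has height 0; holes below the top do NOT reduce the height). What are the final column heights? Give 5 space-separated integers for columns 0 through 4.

Answer: 3 10 10 10 10

Derivation:
Drop 1: O rot3 at col 2 lands with bottom-row=0; cleared 0 line(s) (total 0); column heights now [0 0 2 2 0], max=2
Drop 2: I rot2 at col 0 lands with bottom-row=2; cleared 0 line(s) (total 0); column heights now [3 3 3 3 0], max=3
Drop 3: S rot3 at col 2 lands with bottom-row=3; cleared 0 line(s) (total 0); column heights now [3 3 6 5 0], max=6
Drop 4: I rot2 at col 1 lands with bottom-row=6; cleared 0 line(s) (total 0); column heights now [3 7 7 7 7], max=7
Drop 5: S rot0 at col 1 lands with bottom-row=7; cleared 0 line(s) (total 0); column heights now [3 8 9 9 7], max=9
Drop 6: I rot0 at col 1 lands with bottom-row=9; cleared 0 line(s) (total 0); column heights now [3 10 10 10 10], max=10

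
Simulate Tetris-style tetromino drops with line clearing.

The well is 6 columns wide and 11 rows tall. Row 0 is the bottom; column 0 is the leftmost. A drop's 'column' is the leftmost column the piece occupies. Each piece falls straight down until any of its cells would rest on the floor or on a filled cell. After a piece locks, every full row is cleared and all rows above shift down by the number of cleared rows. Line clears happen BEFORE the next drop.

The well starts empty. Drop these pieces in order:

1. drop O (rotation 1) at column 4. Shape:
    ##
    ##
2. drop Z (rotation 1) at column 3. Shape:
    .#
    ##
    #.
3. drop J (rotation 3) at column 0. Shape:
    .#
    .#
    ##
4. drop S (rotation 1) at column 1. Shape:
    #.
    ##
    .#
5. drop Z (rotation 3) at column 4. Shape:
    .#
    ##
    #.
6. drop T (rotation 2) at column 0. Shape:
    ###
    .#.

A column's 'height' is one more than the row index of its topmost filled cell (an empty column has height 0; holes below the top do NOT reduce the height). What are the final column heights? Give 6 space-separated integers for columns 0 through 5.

Drop 1: O rot1 at col 4 lands with bottom-row=0; cleared 0 line(s) (total 0); column heights now [0 0 0 0 2 2], max=2
Drop 2: Z rot1 at col 3 lands with bottom-row=1; cleared 0 line(s) (total 0); column heights now [0 0 0 3 4 2], max=4
Drop 3: J rot3 at col 0 lands with bottom-row=0; cleared 0 line(s) (total 0); column heights now [1 3 0 3 4 2], max=4
Drop 4: S rot1 at col 1 lands with bottom-row=2; cleared 0 line(s) (total 0); column heights now [1 5 4 3 4 2], max=5
Drop 5: Z rot3 at col 4 lands with bottom-row=4; cleared 0 line(s) (total 0); column heights now [1 5 4 3 6 7], max=7
Drop 6: T rot2 at col 0 lands with bottom-row=5; cleared 0 line(s) (total 0); column heights now [7 7 7 3 6 7], max=7

Answer: 7 7 7 3 6 7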